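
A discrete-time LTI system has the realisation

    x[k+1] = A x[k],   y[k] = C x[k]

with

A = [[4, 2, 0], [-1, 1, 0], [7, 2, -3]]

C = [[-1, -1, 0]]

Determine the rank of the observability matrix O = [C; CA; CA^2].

1

CA = [[-3, -3, 0]]
CA^2 = [[-9, -9, 0]]
Observability matrix O = [C; CA; CA^2] = [[-1, -1, 0], [-3, -3, 0], [-9, -9, 0]]
Every row of O is a scalar multiple of row 1 = [-1, -1, 0] (multipliers 1, 3, 9), so the rows span a one-dimensional space.
O ≠ 0, hence rank(O) = 1.
rank(O) = 1 < n = 3, so the pair (A, C) is not completely observable.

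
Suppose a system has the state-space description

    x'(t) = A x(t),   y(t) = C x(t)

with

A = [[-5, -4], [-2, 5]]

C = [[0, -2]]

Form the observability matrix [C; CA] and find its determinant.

8

CA = [[4, -10]]
Observability matrix O = [C; CA] = [[0, -2], [4, -10]]
det(O) = 0·(-10) - (-2)·4 = 0 - (-8) = 8
Since det(O) ≠ 0, rank(O) = 2 and the system is completely observable.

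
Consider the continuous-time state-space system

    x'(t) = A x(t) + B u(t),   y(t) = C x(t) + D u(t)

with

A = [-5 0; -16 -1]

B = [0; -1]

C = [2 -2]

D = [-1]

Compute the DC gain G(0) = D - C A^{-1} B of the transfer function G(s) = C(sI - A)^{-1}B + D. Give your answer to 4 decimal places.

1.0000

G(0) = C(-A)^{-1}B + D = -C A^{-1} B + D.
det A = 5, so A^{-1} = (1/5)·adj(A) = [[-1/5, 0], [16/5, -1]]
A^{-1} B = [0, 1]^T
C A^{-1} B = -2
G(0) = D - C A^{-1} B = -1 - (-2) = 1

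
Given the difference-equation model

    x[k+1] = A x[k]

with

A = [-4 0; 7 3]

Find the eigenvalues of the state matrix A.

-4, 3

det(zI - A) = z^2 - (tr A)z + det A, with tr A = (-4) + 3 = -1 and det A = (-4)·3 - 0·7 = -12 - 0 = -12.
So p(z) = det(zI - A) = z^2 + z - 12.
Factor z^2 + z - 12: two numbers with sum -1 and product -12 are 3 and -4, so z^2 + z - 12 = (z - 3)(z + 4).
Hence p(z) = (z - 3) (z + 4), with roots -4, 3.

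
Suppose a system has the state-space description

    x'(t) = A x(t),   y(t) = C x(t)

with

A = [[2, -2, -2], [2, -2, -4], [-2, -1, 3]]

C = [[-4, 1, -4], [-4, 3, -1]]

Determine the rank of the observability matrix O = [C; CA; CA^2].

CA = [[2, 10, -8], [0, 3, -7]]
CA^2 = [[40, -16, -68], [20, 1, -33]]
Observability matrix O = [C; CA; CA^2] = [[-4, 1, -4], [-4, 3, -1], [2, 10, -8], [0, 3, -7], [40, -16, -68], [20, 1, -33]]
Take the 3×3 submatrix of O formed by rows 1, 2, 3: [[-4, 1, -4], [-4, 3, -1], [2, 10, -8]]. Its determinant is (-4)·(3·(-8) - (-1)·10) - 1·((-4)·(-8) - (-1)·2) + (-4)·((-4)·10 - 3·2) = (-4)·(-14) - 1·34 + (-4)·(-46) = 206 ≠ 0.
So rank(O) ≥ 3; since O has 3 columns, rank(O) = 3.
rank(O) = 3 = n, so the pair (A, C) is completely observable.

3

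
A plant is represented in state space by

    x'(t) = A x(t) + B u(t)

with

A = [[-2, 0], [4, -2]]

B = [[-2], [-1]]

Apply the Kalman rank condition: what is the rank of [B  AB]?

2

AB = [[4], [-6]]
Controllability matrix C = [B  AB] = [[-2, 4], [-1, -6]]
det(C) = (-2)·(-6) - 4·(-1) = 12 - (-4) = 16 ≠ 0, so rank(C) = 2.
rank(C) = 2 = n, so the pair (A, B) is completely controllable.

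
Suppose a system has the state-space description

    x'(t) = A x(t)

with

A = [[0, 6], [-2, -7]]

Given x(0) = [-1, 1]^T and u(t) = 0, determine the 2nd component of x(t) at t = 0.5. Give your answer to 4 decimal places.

det(sI - A) = s^2 - (tr A)s + det A, with tr A = 0 + (-7) = -7 and det A = 0·(-7) - 6·(-2) = 0 - (-12) = 12.
So p(s) = det(sI - A) = s^2 + 7s + 12.
Factor s^2 + 7s + 12: two numbers with sum -7 and product 12 are -3 and -4, so s^2 + 7s + 12 = (s + 3)(s + 4).
Hence p(s) = (s + 3) (s + 4), with roots -4, -3.
The eigenvalues -4, -3 are distinct and real, so A is diagonalisable and x(t) = e^{At} x(0) = V diag(e^{λ_i t}) V^{-1} x(0), where the columns of V are the eigenvectors.
λ = -4: A - (-4)I = [[4, 6], [-2, -3]]. Row 1 gives 4·v1 + 6·v2 = 0, so take v_1 = [-3, 2]^T.
λ = -3: A - (-3)I = [[3, 6], [-2, -4]]. Row 1 gives 3·v1 + 6·v2 = 0, so take v_2 = [-2, 1]^T.
V = [v_1 v_2] = [[-3, -2], [2, 1]] has det V = 1, so V^{-1} = adj(V)/det V = [[1, 2], [-2, -3]].
Modal coordinates z(0) = V^{-1} x(0): 1·(-1) + 2·1 = 1; (-2)·(-1) + (-3)·1 = -1; so z(0) = [1, -1]^T.
x_2(t) = Σ_i (v_i)_2 · z_i(0) · e^{λ_i t} (row 2 of V times the modal terms).
x_2(0.5) = 2·1·e^{-4·0.5} + 1·(-1)·e^{-3·0.5} = 2·0.135335 + (-1)·0.223130 = 0.0475.

0.0475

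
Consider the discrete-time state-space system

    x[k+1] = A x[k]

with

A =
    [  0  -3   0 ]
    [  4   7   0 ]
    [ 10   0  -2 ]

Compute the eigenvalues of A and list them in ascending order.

-2, 3, 4

det(zI - A) = z^3 - (tr A)z^2 + (M11 + M22 + M33)z - det A, where Mii is the 2×2 principal minor of A obtained by deleting row i and column i.
tr A = 0 + 7 + (-2) = 5; M11 = 7·(-2) - 0·0 = -14 - 0 = -14; M22 = 0·(-2) - 0·10 = 0 - 0 = 0; M33 = 0·7 - (-3)·4 = 0 - (-12) = 12; sum of minors = -2.
det A = 0·(7·(-2) - 0·0) - (-3)·(4·(-2) - 0·10) + 0·(4·0 - 7·10) = 0·(-14) - (-3)·(-8) + 0·(-70) = -24.
So p(z) = det(zI - A) = z^3 - 5z^2 - 2z + 24.
Rational-root test: any integer root divides 24. Testing small divisors, z = -2 works: p(-2) = -8 + (-20) + 4 + 24 = 0, so (z + 2) is a factor.
Dividing, p(z) = (z + 2)(z^2 - 7z + 12).
Factor z^2 - 7z + 12: two numbers with sum 7 and product 12 are 4 and 3, so z^2 - 7z + 12 = (z - 4)(z - 3).
Hence p(z) = (z - 4) (z - 3) (z + 2), with roots -2, 3, 4.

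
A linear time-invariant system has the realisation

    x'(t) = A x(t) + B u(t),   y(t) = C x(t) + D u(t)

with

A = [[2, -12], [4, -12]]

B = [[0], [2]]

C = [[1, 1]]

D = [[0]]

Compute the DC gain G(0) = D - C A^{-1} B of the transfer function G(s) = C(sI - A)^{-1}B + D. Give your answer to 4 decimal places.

G(0) = C(-A)^{-1}B + D = -C A^{-1} B + D.
det A = 24, so A^{-1} = (1/24)·adj(A) = [[-1/2, 1/2], [-1/6, 1/12]]
A^{-1} B = [1, 1/6]^T
C A^{-1} B = 7/6
G(0) = D - C A^{-1} B = 0 - (7/6) = -7/6 ≈ -1.1667

-1.1667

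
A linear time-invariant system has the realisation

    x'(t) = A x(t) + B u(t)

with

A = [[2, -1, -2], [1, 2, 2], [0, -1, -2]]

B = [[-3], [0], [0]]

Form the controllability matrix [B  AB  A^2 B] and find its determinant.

AB = [[-6], [-3], [0]]
A^2B = [[-9], [-12], [3]]
Controllability matrix C = [B  AB  A^2B] = [[-3, -6, -9], [0, -3, -12], [0, 0, 3]]
Expanding along the first row, det(C) = (-3)·((-3)·3 - (-12)·0) - (-6)·(0·3 - (-12)·0) + (-9)·(0·0 - (-3)·0) = (-3)·(-9) - (-6)·0 + (-9)·0 = 27
Since det(C) ≠ 0, rank(C) = 3 and the system is completely controllable.

27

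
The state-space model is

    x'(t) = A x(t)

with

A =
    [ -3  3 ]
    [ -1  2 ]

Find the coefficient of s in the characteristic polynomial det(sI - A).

1

For a 2×2 matrix, det(sI - A) = s^2 - (tr A)s + det A.
tr A = -1, det A = -3.
So p(s) = s^2 + s - 3.
The coefficient of s is 1.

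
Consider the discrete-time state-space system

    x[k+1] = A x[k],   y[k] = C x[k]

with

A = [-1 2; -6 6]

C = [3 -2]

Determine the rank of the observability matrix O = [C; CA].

1

CA = [[9, -6]]
Observability matrix O = [C; CA] = [[3, -2], [9, -6]]
Every row of O is a scalar multiple of row 1 = [3, -2] (multipliers 1, 3), so the rows span a one-dimensional space.
O ≠ 0, hence rank(O) = 1.
rank(O) = 1 < n = 2, so the pair (A, C) is not completely observable.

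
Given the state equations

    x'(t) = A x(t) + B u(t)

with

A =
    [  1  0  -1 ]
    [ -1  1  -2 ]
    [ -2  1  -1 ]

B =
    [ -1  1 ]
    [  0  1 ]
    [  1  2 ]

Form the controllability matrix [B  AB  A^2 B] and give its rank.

3

AB = [[-2, -1], [-1, -4], [1, -3]]
A^2B = [[-3, 2], [-1, 3], [2, 1]]
Controllability matrix C = [B  AB  A^2B] = [[-1, 1, -2, -1, -3, 2], [0, 1, -1, -4, -1, 3], [1, 2, 1, -3, 2, 1]]
Take the 3×3 submatrix of C formed by columns 1, 2, 3: [[-1, 1, -2], [0, 1, -1], [1, 2, 1]]. Its determinant is (-1)·(1·1 - (-1)·2) - 1·(0·1 - (-1)·1) + (-2)·(0·2 - 1·1) = (-1)·3 - 1·1 + (-2)·(-1) = -2 ≠ 0.
So rank(C) ≥ 3; since C has 3 rows, rank(C) = 3.
rank(C) = 3 = n, so the pair (A, B) is completely controllable.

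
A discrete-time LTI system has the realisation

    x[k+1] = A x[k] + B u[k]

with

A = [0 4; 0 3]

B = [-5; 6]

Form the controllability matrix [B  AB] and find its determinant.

-234

AB = [[24], [18]]
Controllability matrix C = [B  AB] = [[-5, 24], [6, 18]]
det(C) = (-5)·18 - 24·6 = -90 - 144 = -234
Since det(C) ≠ 0, rank(C) = 2 and the system is completely controllable.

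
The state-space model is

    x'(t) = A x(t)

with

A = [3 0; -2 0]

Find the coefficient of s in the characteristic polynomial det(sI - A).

-3

For a 2×2 matrix, det(sI - A) = s^2 - (tr A)s + det A.
tr A = 3, det A = 0.
So p(s) = s^2 - 3s.
The coefficient of s is -3.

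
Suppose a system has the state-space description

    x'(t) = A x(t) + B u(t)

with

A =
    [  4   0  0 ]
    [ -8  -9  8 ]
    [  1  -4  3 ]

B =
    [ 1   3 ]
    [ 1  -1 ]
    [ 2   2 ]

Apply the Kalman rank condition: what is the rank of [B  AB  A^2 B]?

2

AB = [[4, 12], [-1, 1], [3, 13]]
A^2B = [[16, 48], [1, -1], [17, 47]]
Controllability matrix C = [B  AB  A^2B] = [[1, 3, 4, 12, 16, 48], [1, -1, -1, 1, 1, -1], [2, 2, 3, 13, 17, 47]]
The rows r1, r2, r3 of C are linearly dependent: -r1 - r2 + r3 = 0 (check each entry), so rank(C) ≤ 2.
The 2×2 minor from rows 1, 2, columns 1, 2 is 1·(-1) - 3·1 = -1 - 3 = -4 ≠ 0, so rank(C) = 2.
rank(C) = 2 < n = 3, so the pair (A, B) is not completely controllable.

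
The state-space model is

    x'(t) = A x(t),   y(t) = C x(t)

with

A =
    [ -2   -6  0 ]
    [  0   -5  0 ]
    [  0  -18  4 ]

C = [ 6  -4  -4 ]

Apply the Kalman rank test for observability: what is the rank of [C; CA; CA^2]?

2

CA = [[-12, 56, -16]]
CA^2 = [[24, 80, -64]]
Observability matrix O = [C; CA; CA^2] = [[6, -4, -4], [-12, 56, -16], [24, 80, -64]]
The columns c1, c2, c3 of O are linearly dependent: 2·c1 + c2 + 2·c3 = 0 (check each entry), so rank(O) ≤ 2.
The 2×2 minor from rows 1, 2, columns 1, 2 is 6·56 - (-4)·(-12) = 336 - 48 = 288 ≠ 0, so rank(O) = 2.
rank(O) = 2 < n = 3, so the pair (A, C) is not completely observable.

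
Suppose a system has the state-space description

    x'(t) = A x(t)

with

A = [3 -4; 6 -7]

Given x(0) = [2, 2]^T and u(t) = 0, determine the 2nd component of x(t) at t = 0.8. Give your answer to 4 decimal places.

det(sI - A) = s^2 - (tr A)s + det A, with tr A = 3 + (-7) = -4 and det A = 3·(-7) - (-4)·6 = -21 - (-24) = 3.
So p(s) = det(sI - A) = s^2 + 4s + 3.
Factor s^2 + 4s + 3: two numbers with sum -4 and product 3 are -1 and -3, so s^2 + 4s + 3 = (s + 1)(s + 3).
Hence p(s) = (s + 1) (s + 3), with roots -3, -1.
The eigenvalues -3, -1 are distinct and real, so A is diagonalisable and x(t) = e^{At} x(0) = V diag(e^{λ_i t}) V^{-1} x(0), where the columns of V are the eigenvectors.
λ = -3: A - (-3)I = [[6, -4], [6, -4]]. Row 1 gives 6·v1 + (-4)·v2 = 0, so take v_1 = [-2, -3]^T.
λ = -1: A - (-1)I = [[4, -4], [6, -6]]. Row 1 gives 4·v1 + (-4)·v2 = 0, so take v_2 = [1, 1]^T.
V = [v_1 v_2] = [[-2, 1], [-3, 1]] has det V = 1, so V^{-1} = adj(V)/det V = [[1, -1], [3, -2]].
Modal coordinates z(0) = V^{-1} x(0): 1·2 + (-1)·2 = 0; 3·2 + (-2)·2 = 2; so z(0) = [0, 2]^T.
x_2(t) = Σ_i (v_i)_2 · z_i(0) · e^{λ_i t} (row 2 of V times the modal terms).
x_2(0.8) = (-3)·0·e^{-3·0.8} + 1·2·e^{-1·0.8} = 0·0.090718 + 2·0.449329 = 0.8987.

0.8987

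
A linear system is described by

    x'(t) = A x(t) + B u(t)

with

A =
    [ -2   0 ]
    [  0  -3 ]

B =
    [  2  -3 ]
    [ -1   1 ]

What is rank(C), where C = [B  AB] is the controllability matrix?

AB = [[-4, 6], [3, -3]]
Controllability matrix C = [B  AB] = [[2, -3, -4, 6], [-1, 1, 3, -3]]
Take the 2×2 submatrix of C formed by columns 1, 2: [[2, -3], [-1, 1]]. Its determinant is 2·1 - (-3)·(-1) = 2 - 3 = -1 ≠ 0.
So rank(C) ≥ 2; since C has 2 rows, rank(C) = 2.
rank(C) = 2 = n, so the pair (A, B) is completely controllable.

2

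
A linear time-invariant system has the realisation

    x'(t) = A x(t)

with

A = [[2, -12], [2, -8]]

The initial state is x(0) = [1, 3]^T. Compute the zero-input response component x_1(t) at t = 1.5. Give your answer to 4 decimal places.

-0.7071

det(sI - A) = s^2 - (tr A)s + det A, with tr A = 2 + (-8) = -6 and det A = 2·(-8) - (-12)·2 = -16 - (-24) = 8.
So p(s) = det(sI - A) = s^2 + 6s + 8.
Factor s^2 + 6s + 8: two numbers with sum -6 and product 8 are -2 and -4, so s^2 + 6s + 8 = (s + 2)(s + 4).
Hence p(s) = (s + 2) (s + 4), with roots -4, -2.
The eigenvalues -4, -2 are distinct and real, so A is diagonalisable and x(t) = e^{At} x(0) = V diag(e^{λ_i t}) V^{-1} x(0), where the columns of V are the eigenvectors.
λ = -4: A - (-4)I = [[6, -12], [2, -4]]. Row 1 gives 6·v1 + (-12)·v2 = 0, so take v_1 = [2, 1]^T.
λ = -2: A - (-2)I = [[4, -12], [2, -6]]. Row 1 gives 4·v1 + (-12)·v2 = 0, so take v_2 = [3, 1]^T.
V = [v_1 v_2] = [[2, 3], [1, 1]] has det V = -1, so V^{-1} = adj(V)/det V = [[-1, 3], [1, -2]].
Modal coordinates z(0) = V^{-1} x(0): (-1)·1 + 3·3 = 8; 1·1 + (-2)·3 = -5; so z(0) = [8, -5]^T.
x_1(t) = Σ_i (v_i)_1 · z_i(0) · e^{λ_i t} (row 1 of V times the modal terms).
x_1(1.5) = 2·8·e^{-4·1.5} + 3·(-5)·e^{-2·1.5} = 16·0.002479 + (-15)·0.049787 = -0.7071.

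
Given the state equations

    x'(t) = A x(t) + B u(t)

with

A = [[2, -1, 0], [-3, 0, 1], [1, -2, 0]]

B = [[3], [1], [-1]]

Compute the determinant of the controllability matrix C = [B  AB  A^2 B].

AB = [[5], [-10], [1]]
A^2B = [[20], [-14], [25]]
Controllability matrix C = [B  AB  A^2B] = [[3, 5, 20], [1, -10, -14], [-1, 1, 25]]
Expanding along the first row, det(C) = 3·((-10)·25 - (-14)·1) - 5·(1·25 - (-14)·(-1)) + 20·(1·1 - (-10)·(-1)) = 3·(-236) - 5·11 + 20·(-9) = -943
Since det(C) ≠ 0, rank(C) = 3 and the system is completely controllable.

-943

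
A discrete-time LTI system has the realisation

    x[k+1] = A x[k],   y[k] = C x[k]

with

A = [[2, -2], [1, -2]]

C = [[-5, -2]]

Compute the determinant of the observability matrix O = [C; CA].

CA = [[-12, 14]]
Observability matrix O = [C; CA] = [[-5, -2], [-12, 14]]
det(O) = (-5)·14 - (-2)·(-12) = -70 - 24 = -94
Since det(O) ≠ 0, rank(O) = 2 and the system is completely observable.

-94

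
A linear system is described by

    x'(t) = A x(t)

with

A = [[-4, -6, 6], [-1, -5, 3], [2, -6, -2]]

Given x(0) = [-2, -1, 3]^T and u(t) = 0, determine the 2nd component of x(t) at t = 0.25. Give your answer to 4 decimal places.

0.6086

det(sI - A) = s^3 - (tr A)s^2 + (M11 + M22 + M33)s - det A, where Mii is the 2×2 principal minor of A obtained by deleting row i and column i.
tr A = (-4) + (-5) + (-2) = -11; M11 = (-5)·(-2) - 3·(-6) = 10 - (-18) = 28; M22 = (-4)·(-2) - 6·2 = 8 - 12 = -4; M33 = (-4)·(-5) - (-6)·(-1) = 20 - 6 = 14; sum of minors = 38.
det A = (-4)·((-5)·(-2) - 3·(-6)) - (-6)·((-1)·(-2) - 3·2) + 6·((-1)·(-6) - (-5)·2) = (-4)·28 - (-6)·(-4) + 6·16 = -40.
So p(s) = det(sI - A) = s^3 + 11s^2 + 38s + 40.
Rational-root test: any integer root divides 40. Testing small divisors, s = -2 works: p(-2) = -8 + 44 + (-76) + 40 = 0, so (s + 2) is a factor.
Dividing, p(s) = (s + 2)(s^2 + 9s + 20).
Factor s^2 + 9s + 20: two numbers with sum -9 and product 20 are -4 and -5, so s^2 + 9s + 20 = (s + 4)(s + 5).
Hence p(s) = (s + 2) (s + 4) (s + 5), with roots -5, -4, -2.
The eigenvalues -5, -4, -2 are distinct and real, so A is diagonalisable and x(t) = e^{At} x(0) = V diag(e^{λ_i t}) V^{-1} x(0), where the columns of V are the eigenvectors.
λ = -5: A - (-5)I = [[1, -6, 6], [-1, 0, 3], [2, -6, 3]]. v must be orthogonal to every row; (row 1) × (row 2) = [-18, -9, -6], so take v_1 = [6, 3, 2]^T.
λ = -4: A - (-4)I = [[0, -6, 6], [-1, -1, 3], [2, -6, 2]]. v must be orthogonal to every row; (row 1) × (row 2) = [-12, -6, -6], so take v_2 = [2, 1, 1]^T.
λ = -2: A - (-2)I = [[-2, -6, 6], [-1, -3, 3], [2, -6, 0]]. v must be orthogonal to every row; (row 1) × (row 3) = [36, 12, 24], so take v_3 = [-3, -1, -2]^T.
V = [v_1 v_2 v_3] = [[6, 2, -3], [3, 1, -1], [2, 1, -2]] has det V = -1, so V^{-1} = adj(V)/det V = [[1, -1, -1], [-4, 6, 3], [-1, 2, 0]].
Modal coordinates z(0) = V^{-1} x(0): 1·(-2) + (-1)·(-1) + (-1)·3 = -4; (-4)·(-2) + 6·(-1) + 3·3 = 11; (-1)·(-2) + 2·(-1) + 0·3 = 0; so z(0) = [-4, 11, 0]^T.
x_2(t) = Σ_i (v_i)_2 · z_i(0) · e^{λ_i t} (row 2 of V times the modal terms).
x_2(0.25) = 3·(-4)·e^{-5·0.25} + 1·11·e^{-4·0.25} + (-1)·0·e^{-2·0.25} = (-12)·0.286505 + 11·0.367879 + 0·0.606531 = 0.6086.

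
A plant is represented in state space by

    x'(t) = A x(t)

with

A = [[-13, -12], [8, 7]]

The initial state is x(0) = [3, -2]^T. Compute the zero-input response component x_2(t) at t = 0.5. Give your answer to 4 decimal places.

-0.1642

det(sI - A) = s^2 - (tr A)s + det A, with tr A = (-13) + 7 = -6 and det A = (-13)·7 - (-12)·8 = -91 - (-96) = 5.
So p(s) = det(sI - A) = s^2 + 6s + 5.
Factor s^2 + 6s + 5: two numbers with sum -6 and product 5 are -1 and -5, so s^2 + 6s + 5 = (s + 1)(s + 5).
Hence p(s) = (s + 1) (s + 5), with roots -5, -1.
The eigenvalues -5, -1 are distinct and real, so A is diagonalisable and x(t) = e^{At} x(0) = V diag(e^{λ_i t}) V^{-1} x(0), where the columns of V are the eigenvectors.
λ = -5: A - (-5)I = [[-8, -12], [8, 12]]. Row 1 gives (-8)·v1 + (-12)·v2 = 0, so take v_1 = [3, -2]^T.
λ = -1: A - (-1)I = [[-12, -12], [8, 8]]. Row 1 gives (-12)·v1 + (-12)·v2 = 0, so take v_2 = [1, -1]^T.
V = [v_1 v_2] = [[3, 1], [-2, -1]] has det V = -1, so V^{-1} = adj(V)/det V = [[1, 1], [-2, -3]].
Modal coordinates z(0) = V^{-1} x(0): 1·3 + 1·(-2) = 1; (-2)·3 + (-3)·(-2) = 0; so z(0) = [1, 0]^T.
x_2(t) = Σ_i (v_i)_2 · z_i(0) · e^{λ_i t} (row 2 of V times the modal terms).
x_2(0.5) = (-2)·1·e^{-5·0.5} + (-1)·0·e^{-1·0.5} = (-2)·0.082085 + 0·0.606531 = -0.1642.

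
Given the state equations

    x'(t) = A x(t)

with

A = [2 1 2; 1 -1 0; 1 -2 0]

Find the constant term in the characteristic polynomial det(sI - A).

Expand det(sI - A) for the 3×3 matrix.
p(s) = s^3 - s^2 - 5s + 2.
(Check: constant term = det(-A) = (-1)^3 det A = 2; coefficient of s^2 = -tr A = -1.)
The constant term is 2.

2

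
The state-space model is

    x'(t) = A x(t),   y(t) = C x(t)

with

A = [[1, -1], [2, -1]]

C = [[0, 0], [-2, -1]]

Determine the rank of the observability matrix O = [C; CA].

2

CA = [[0, 0], [-4, 3]]
Observability matrix O = [C; CA] = [[0, 0], [-2, -1], [0, 0], [-4, 3]]
Take the 2×2 submatrix of O formed by rows 2, 4: [[-2, -1], [-4, 3]]. Its determinant is (-2)·3 - (-1)·(-4) = -6 - 4 = -10 ≠ 0.
So rank(O) ≥ 2; since O has 2 columns, rank(O) = 2.
rank(O) = 2 = n, so the pair (A, C) is completely observable.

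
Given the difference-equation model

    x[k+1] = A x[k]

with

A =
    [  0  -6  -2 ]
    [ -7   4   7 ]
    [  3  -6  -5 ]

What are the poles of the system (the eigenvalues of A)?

-3, -2, 4

det(zI - A) = z^3 - (tr A)z^2 + (M11 + M22 + M33)z - det A, where Mii is the 2×2 principal minor of A obtained by deleting row i and column i.
tr A = 0 + 4 + (-5) = -1; M11 = 4·(-5) - 7·(-6) = -20 - (-42) = 22; M22 = 0·(-5) - (-2)·3 = 0 - (-6) = 6; M33 = 0·4 - (-6)·(-7) = 0 - 42 = -42; sum of minors = -14.
det A = 0·(4·(-5) - 7·(-6)) - (-6)·((-7)·(-5) - 7·3) + (-2)·((-7)·(-6) - 4·3) = 0·22 - (-6)·14 + (-2)·30 = 24.
So p(z) = det(zI - A) = z^3 + z^2 - 14z - 24.
Rational-root test: any integer root divides -24. Testing small divisors, z = -2 works: p(-2) = -8 + 4 + 28 + (-24) = 0, so (z + 2) is a factor.
Dividing, p(z) = (z + 2)(z^2 - z - 12).
Factor z^2 - z - 12: two numbers with sum 1 and product -12 are 4 and -3, so z^2 - z - 12 = (z - 4)(z + 3).
Hence p(z) = (z - 4) (z + 2) (z + 3), with roots -3, -2, 4.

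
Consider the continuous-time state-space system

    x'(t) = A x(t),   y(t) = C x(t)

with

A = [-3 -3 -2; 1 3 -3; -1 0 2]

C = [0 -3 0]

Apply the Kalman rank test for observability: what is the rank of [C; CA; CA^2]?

3

CA = [[-3, -9, 9]]
CA^2 = [[-9, -18, 51]]
Observability matrix O = [C; CA; CA^2] = [[0, -3, 0], [-3, -9, 9], [-9, -18, 51]]
det(O) = 0·((-9)·51 - 9·(-18)) - (-3)·((-3)·51 - 9·(-9)) + 0·((-3)·(-18) - (-9)·(-9)) = 0·(-297) - (-3)·(-72) + 0·(-27) = -216 ≠ 0, so rank(O) = 3.
rank(O) = 3 = n, so the pair (A, C) is completely observable.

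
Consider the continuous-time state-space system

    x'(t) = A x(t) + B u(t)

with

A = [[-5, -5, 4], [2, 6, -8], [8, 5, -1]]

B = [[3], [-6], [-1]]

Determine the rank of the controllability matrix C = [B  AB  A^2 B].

2

AB = [[11], [-22], [-5]]
A^2B = [[35], [-70], [-17]]
Controllability matrix C = [B  AB  A^2B] = [[3, 11, 35], [-6, -22, -70], [-1, -5, -17]]
The rows r1, r2, r3 of C are linearly dependent: 2·r1 + r2 = 0 (check each entry), so rank(C) ≤ 2.
The 2×2 minor from rows 1, 3, columns 1, 2 is 3·(-5) - 11·(-1) = -15 - (-11) = -4 ≠ 0, so rank(C) = 2.
rank(C) = 2 < n = 3, so the pair (A, B) is not completely controllable.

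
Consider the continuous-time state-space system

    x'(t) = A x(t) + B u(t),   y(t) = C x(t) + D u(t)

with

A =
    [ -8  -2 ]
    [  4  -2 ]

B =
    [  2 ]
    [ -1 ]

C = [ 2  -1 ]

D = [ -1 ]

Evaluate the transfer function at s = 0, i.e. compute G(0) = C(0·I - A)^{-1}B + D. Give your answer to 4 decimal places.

-0.5000

G(0) = C(-A)^{-1}B + D = -C A^{-1} B + D.
det A = 24, so A^{-1} = (1/24)·adj(A) = [[-1/12, 1/12], [-1/6, -1/3]]
A^{-1} B = [-1/4, 0]^T
C A^{-1} B = -1/2
G(0) = D - C A^{-1} B = -1 - (-1/2) = -1/2 ≈ -0.5000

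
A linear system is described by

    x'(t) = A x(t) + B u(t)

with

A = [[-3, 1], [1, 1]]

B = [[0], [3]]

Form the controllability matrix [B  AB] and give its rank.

AB = [[3], [3]]
Controllability matrix C = [B  AB] = [[0, 3], [3, 3]]
det(C) = 0·3 - 3·3 = 0 - 9 = -9 ≠ 0, so rank(C) = 2.
rank(C) = 2 = n, so the pair (A, B) is completely controllable.

2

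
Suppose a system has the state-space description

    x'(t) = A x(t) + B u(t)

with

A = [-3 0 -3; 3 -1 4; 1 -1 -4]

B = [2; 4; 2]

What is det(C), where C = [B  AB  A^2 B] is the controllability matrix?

-2392

AB = [[-12], [10], [-10]]
A^2B = [[66], [-86], [18]]
Controllability matrix C = [B  AB  A^2B] = [[2, -12, 66], [4, 10, -86], [2, -10, 18]]
Expanding along the first row, det(C) = 2·(10·18 - (-86)·(-10)) - (-12)·(4·18 - (-86)·2) + 66·(4·(-10) - 10·2) = 2·(-680) - (-12)·244 + 66·(-60) = -2392
Since det(C) ≠ 0, rank(C) = 3 and the system is completely controllable.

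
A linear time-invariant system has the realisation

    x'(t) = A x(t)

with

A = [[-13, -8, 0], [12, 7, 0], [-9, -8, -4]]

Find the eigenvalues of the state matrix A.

-5, -4, -1

det(sI - A) = s^3 - (tr A)s^2 + (M11 + M22 + M33)s - det A, where Mii is the 2×2 principal minor of A obtained by deleting row i and column i.
tr A = (-13) + 7 + (-4) = -10; M11 = 7·(-4) - 0·(-8) = -28 - 0 = -28; M22 = (-13)·(-4) - 0·(-9) = 52 - 0 = 52; M33 = (-13)·7 - (-8)·12 = -91 - (-96) = 5; sum of minors = 29.
det A = (-13)·(7·(-4) - 0·(-8)) - (-8)·(12·(-4) - 0·(-9)) + 0·(12·(-8) - 7·(-9)) = (-13)·(-28) - (-8)·(-48) + 0·(-33) = -20.
So p(s) = det(sI - A) = s^3 + 10s^2 + 29s + 20.
Rational-root test: any integer root divides 20. Testing small divisors, s = -1 works: p(-1) = -1 + 10 + (-29) + 20 = 0, so (s + 1) is a factor.
Dividing, p(s) = (s + 1)(s^2 + 9s + 20).
Factor s^2 + 9s + 20: two numbers with sum -9 and product 20 are -4 and -5, so s^2 + 9s + 20 = (s + 4)(s + 5).
Hence p(s) = (s + 1) (s + 4) (s + 5), with roots -5, -4, -1.
All eigenvalues have negative real part, so the system is asymptotically stable.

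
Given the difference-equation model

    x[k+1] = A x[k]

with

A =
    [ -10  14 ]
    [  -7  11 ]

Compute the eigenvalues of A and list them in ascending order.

det(zI - A) = z^2 - (tr A)z + det A, with tr A = (-10) + 11 = 1 and det A = (-10)·11 - 14·(-7) = -110 - (-98) = -12.
So p(z) = det(zI - A) = z^2 - z - 12.
Factor z^2 - z - 12: two numbers with sum 1 and product -12 are 4 and -3, so z^2 - z - 12 = (z - 4)(z + 3).
Hence p(z) = (z - 4) (z + 3), with roots -3, 4.

-3, 4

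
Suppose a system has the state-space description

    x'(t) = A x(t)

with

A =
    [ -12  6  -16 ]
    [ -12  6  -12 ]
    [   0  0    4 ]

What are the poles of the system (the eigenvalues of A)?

-6, 0, 4

det(sI - A) = s^3 - (tr A)s^2 + (M11 + M22 + M33)s - det A, where Mii is the 2×2 principal minor of A obtained by deleting row i and column i.
tr A = (-12) + 6 + 4 = -2; M11 = 6·4 - (-12)·0 = 24 - 0 = 24; M22 = (-12)·4 - (-16)·0 = -48 - 0 = -48; M33 = (-12)·6 - 6·(-12) = -72 - (-72) = 0; sum of minors = -24.
det A = (-12)·(6·4 - (-12)·0) - 6·((-12)·4 - (-12)·0) + (-16)·((-12)·0 - 6·0) = (-12)·24 - 6·(-48) + (-16)·0 = 0.
So p(s) = det(sI - A) = s^3 + 2s^2 - 24s.
The constant term is 0, so p(s) = s(s^2 + 2s - 24).
Factor s^2 + 2s - 24: two numbers with sum -2 and product -24 are 4 and -6, so s^2 + 2s - 24 = (s - 4)(s + 6).
Hence p(s) = s (s - 4) (s + 6), with roots -6, 0, 4.
At least one eigenvalue has non-negative real part, so the system is not asymptotically stable.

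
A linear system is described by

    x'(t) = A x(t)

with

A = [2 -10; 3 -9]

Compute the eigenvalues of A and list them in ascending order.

-4, -3

det(sI - A) = s^2 - (tr A)s + det A, with tr A = 2 + (-9) = -7 and det A = 2·(-9) - (-10)·3 = -18 - (-30) = 12.
So p(s) = det(sI - A) = s^2 + 7s + 12.
Factor s^2 + 7s + 12: two numbers with sum -7 and product 12 are -3 and -4, so s^2 + 7s + 12 = (s + 3)(s + 4).
Hence p(s) = (s + 3) (s + 4), with roots -4, -3.
All eigenvalues have negative real part, so the system is asymptotically stable.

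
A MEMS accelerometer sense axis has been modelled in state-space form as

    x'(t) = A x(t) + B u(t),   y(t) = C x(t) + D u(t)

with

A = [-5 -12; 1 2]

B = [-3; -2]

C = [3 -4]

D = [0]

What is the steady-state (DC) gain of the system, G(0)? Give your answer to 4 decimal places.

71.0000

G(0) = C(-A)^{-1}B + D = -C A^{-1} B + D.
det A = 2, so A^{-1} = (1/2)·adj(A) = [[1, 6], [-1/2, -5/2]]
A^{-1} B = [-15, 13/2]^T
C A^{-1} B = -71
G(0) = D - C A^{-1} B = 0 - (-71) = 71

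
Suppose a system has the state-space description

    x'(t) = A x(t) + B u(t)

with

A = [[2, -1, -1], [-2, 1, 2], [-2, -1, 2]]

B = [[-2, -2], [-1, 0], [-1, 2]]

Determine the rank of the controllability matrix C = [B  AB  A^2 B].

AB = [[-2, -6], [1, 8], [3, 8]]
A^2B = [[-8, -28], [11, 36], [9, 20]]
Controllability matrix C = [B  AB  A^2B] = [[-2, -2, -2, -6, -8, -28], [-1, 0, 1, 8, 11, 36], [-1, 2, 3, 8, 9, 20]]
Take the 3×3 submatrix of C formed by columns 1, 2, 3: [[-2, -2, -2], [-1, 0, 1], [-1, 2, 3]]. Its determinant is (-2)·(0·3 - 1·2) - (-2)·((-1)·3 - 1·(-1)) + (-2)·((-1)·2 - 0·(-1)) = (-2)·(-2) - (-2)·(-2) + (-2)·(-2) = 4 ≠ 0.
So rank(C) ≥ 3; since C has 3 rows, rank(C) = 3.
rank(C) = 3 = n, so the pair (A, B) is completely controllable.

3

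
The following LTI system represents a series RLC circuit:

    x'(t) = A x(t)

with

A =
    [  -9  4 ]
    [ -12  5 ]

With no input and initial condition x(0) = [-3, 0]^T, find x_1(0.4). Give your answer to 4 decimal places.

2.4185

det(sI - A) = s^2 - (tr A)s + det A, with tr A = (-9) + 5 = -4 and det A = (-9)·5 - 4·(-12) = -45 - (-48) = 3.
So p(s) = det(sI - A) = s^2 + 4s + 3.
Factor s^2 + 4s + 3: two numbers with sum -4 and product 3 are -1 and -3, so s^2 + 4s + 3 = (s + 1)(s + 3).
Hence p(s) = (s + 1) (s + 3), with roots -3, -1.
The eigenvalues -3, -1 are distinct and real, so A is diagonalisable and x(t) = e^{At} x(0) = V diag(e^{λ_i t}) V^{-1} x(0), where the columns of V are the eigenvectors.
λ = -3: A - (-3)I = [[-6, 4], [-12, 8]]. Row 1 gives (-6)·v1 + 4·v2 = 0, so take v_1 = [2, 3]^T.
λ = -1: A - (-1)I = [[-8, 4], [-12, 6]]. Row 1 gives (-8)·v1 + 4·v2 = 0, so take v_2 = [-1, -2]^T.
V = [v_1 v_2] = [[2, -1], [3, -2]] has det V = -1, so V^{-1} = adj(V)/det V = [[2, -1], [3, -2]].
Modal coordinates z(0) = V^{-1} x(0): 2·(-3) + (-1)·0 = -6; 3·(-3) + (-2)·0 = -9; so z(0) = [-6, -9]^T.
x_1(t) = Σ_i (v_i)_1 · z_i(0) · e^{λ_i t} (row 1 of V times the modal terms).
x_1(0.4) = 2·(-6)·e^{-3·0.4} + (-1)·(-9)·e^{-1·0.4} = (-12)·0.30119421 + 9·0.67032005 = 2.4185.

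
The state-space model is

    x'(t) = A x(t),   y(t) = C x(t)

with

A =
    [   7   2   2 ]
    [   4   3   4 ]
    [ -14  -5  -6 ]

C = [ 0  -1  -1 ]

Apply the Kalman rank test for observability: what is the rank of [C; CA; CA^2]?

CA = [[10, 2, 2]]
CA^2 = [[50, 16, 16]]
Observability matrix O = [C; CA; CA^2] = [[0, -1, -1], [10, 2, 2], [50, 16, 16]]
The columns c1, c2, c3 of O are linearly dependent: -c2 + c3 = 0 (check each entry), so rank(O) ≤ 2.
The 2×2 minor from rows 1, 2, columns 1, 2 is 0·2 - (-1)·10 = 0 - (-10) = 10 ≠ 0, so rank(O) = 2.
rank(O) = 2 < n = 3, so the pair (A, C) is not completely observable.

2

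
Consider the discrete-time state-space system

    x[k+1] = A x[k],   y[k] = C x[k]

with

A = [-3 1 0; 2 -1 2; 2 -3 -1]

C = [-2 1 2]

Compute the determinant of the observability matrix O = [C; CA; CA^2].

-576

CA = [[12, -9, 0]]
CA^2 = [[-54, 21, -18]]
Observability matrix O = [C; CA; CA^2] = [[-2, 1, 2], [12, -9, 0], [-54, 21, -18]]
Expanding along the first row, det(O) = (-2)·((-9)·(-18) - 0·21) - 1·(12·(-18) - 0·(-54)) + 2·(12·21 - (-9)·(-54)) = (-2)·162 - 1·(-216) + 2·(-234) = -576
Since det(O) ≠ 0, rank(O) = 3 and the system is completely observable.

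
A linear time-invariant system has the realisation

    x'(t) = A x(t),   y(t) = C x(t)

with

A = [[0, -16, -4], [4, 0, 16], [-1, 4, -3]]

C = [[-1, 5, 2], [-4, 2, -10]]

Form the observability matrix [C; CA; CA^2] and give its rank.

CA = [[18, 24, 78], [18, 24, 78]]
CA^2 = [[18, 24, 78], [18, 24, 78]]
Observability matrix O = [C; CA; CA^2] = [[-1, 5, 2], [-4, 2, -10], [18, 24, 78], [18, 24, 78], [18, 24, 78], [18, 24, 78]]
The columns c1, c2, c3 of O are linearly dependent: -3·c1 - c2 + c3 = 0 (check each entry), so rank(O) ≤ 2.
The 2×2 minor from rows 1, 2, columns 1, 2 is (-1)·2 - 5·(-4) = -2 - (-20) = 18 ≠ 0, so rank(O) = 2.
rank(O) = 2 < n = 3, so the pair (A, C) is not completely observable.

2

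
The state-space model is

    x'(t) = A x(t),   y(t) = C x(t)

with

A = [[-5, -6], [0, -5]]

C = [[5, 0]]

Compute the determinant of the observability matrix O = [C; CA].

-150

CA = [[-25, -30]]
Observability matrix O = [C; CA] = [[5, 0], [-25, -30]]
det(O) = 5·(-30) - 0·(-25) = -150 - 0 = -150
Since det(O) ≠ 0, rank(O) = 2 and the system is completely observable.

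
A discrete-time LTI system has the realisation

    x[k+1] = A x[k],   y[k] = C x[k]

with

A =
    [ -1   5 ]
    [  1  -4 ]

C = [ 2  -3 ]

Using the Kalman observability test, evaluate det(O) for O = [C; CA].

29

CA = [[-5, 22]]
Observability matrix O = [C; CA] = [[2, -3], [-5, 22]]
det(O) = 2·22 - (-3)·(-5) = 44 - 15 = 29
Since det(O) ≠ 0, rank(O) = 2 and the system is completely observable.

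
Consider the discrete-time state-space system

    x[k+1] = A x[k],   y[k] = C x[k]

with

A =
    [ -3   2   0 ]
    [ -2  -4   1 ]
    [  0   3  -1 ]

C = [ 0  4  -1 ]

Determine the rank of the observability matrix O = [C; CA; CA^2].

3

CA = [[-8, -19, 5]]
CA^2 = [[62, 75, -24]]
Observability matrix O = [C; CA; CA^2] = [[0, 4, -1], [-8, -19, 5], [62, 75, -24]]
det(O) = 0·((-19)·(-24) - 5·75) - 4·((-8)·(-24) - 5·62) + (-1)·((-8)·75 - (-19)·62) = 0·81 - 4·(-118) + (-1)·578 = -106 ≠ 0, so rank(O) = 3.
rank(O) = 3 = n, so the pair (A, C) is completely observable.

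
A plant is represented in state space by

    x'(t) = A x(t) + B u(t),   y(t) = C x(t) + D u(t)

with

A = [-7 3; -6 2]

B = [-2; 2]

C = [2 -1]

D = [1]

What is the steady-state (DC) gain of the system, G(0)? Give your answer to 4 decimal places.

G(0) = C(-A)^{-1}B + D = -C A^{-1} B + D.
det A = 4, so A^{-1} = (1/4)·adj(A) = [[1/2, -3/4], [3/2, -7/4]]
A^{-1} B = [-5/2, -13/2]^T
C A^{-1} B = 3/2
G(0) = D - C A^{-1} B = 1 - (3/2) = -1/2 ≈ -0.5000

-0.5000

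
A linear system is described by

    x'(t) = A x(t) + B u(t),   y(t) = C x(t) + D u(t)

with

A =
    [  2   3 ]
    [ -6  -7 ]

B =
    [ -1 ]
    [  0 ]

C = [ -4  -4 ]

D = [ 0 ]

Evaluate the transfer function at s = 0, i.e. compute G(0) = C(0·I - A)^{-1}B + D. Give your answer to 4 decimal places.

1.0000

G(0) = C(-A)^{-1}B + D = -C A^{-1} B + D.
det A = 4, so A^{-1} = (1/4)·adj(A) = [[-7/4, -3/4], [3/2, 1/2]]
A^{-1} B = [7/4, -3/2]^T
C A^{-1} B = -1
G(0) = D - C A^{-1} B = 0 - (-1) = 1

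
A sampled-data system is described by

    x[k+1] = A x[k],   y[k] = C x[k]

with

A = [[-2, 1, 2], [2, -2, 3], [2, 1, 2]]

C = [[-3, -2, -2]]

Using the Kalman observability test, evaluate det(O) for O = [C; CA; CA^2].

-157

CA = [[-2, -1, -16]]
CA^2 = [[-30, -16, -39]]
Observability matrix O = [C; CA; CA^2] = [[-3, -2, -2], [-2, -1, -16], [-30, -16, -39]]
Expanding along the first row, det(O) = (-3)·((-1)·(-39) - (-16)·(-16)) - (-2)·((-2)·(-39) - (-16)·(-30)) + (-2)·((-2)·(-16) - (-1)·(-30)) = (-3)·(-217) - (-2)·(-402) + (-2)·2 = -157
Since det(O) ≠ 0, rank(O) = 3 and the system is completely observable.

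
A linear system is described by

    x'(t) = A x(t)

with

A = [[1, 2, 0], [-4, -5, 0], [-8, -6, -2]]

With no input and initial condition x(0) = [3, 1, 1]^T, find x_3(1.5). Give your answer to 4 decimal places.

-2.9959

det(sI - A) = s^3 - (tr A)s^2 + (M11 + M22 + M33)s - det A, where Mii is the 2×2 principal minor of A obtained by deleting row i and column i.
tr A = 1 + (-5) + (-2) = -6; M11 = (-5)·(-2) - 0·(-6) = 10 - 0 = 10; M22 = 1·(-2) - 0·(-8) = -2 - 0 = -2; M33 = 1·(-5) - 2·(-4) = -5 - (-8) = 3; sum of minors = 11.
det A = 1·((-5)·(-2) - 0·(-6)) - 2·((-4)·(-2) - 0·(-8)) + 0·((-4)·(-6) - (-5)·(-8)) = 1·10 - 2·8 + 0·(-16) = -6.
So p(s) = det(sI - A) = s^3 + 6s^2 + 11s + 6.
Rational-root test: any integer root divides 6. Testing small divisors, s = -1 works: p(-1) = -1 + 6 + (-11) + 6 = 0, so (s + 1) is a factor.
Dividing, p(s) = (s + 1)(s^2 + 5s + 6).
Factor s^2 + 5s + 6: two numbers with sum -5 and product 6 are -2 and -3, so s^2 + 5s + 6 = (s + 2)(s + 3).
Hence p(s) = (s + 1) (s + 2) (s + 3), with roots -3, -2, -1.
The eigenvalues -3, -2, -1 are distinct and real, so A is diagonalisable and x(t) = e^{At} x(0) = V diag(e^{λ_i t}) V^{-1} x(0), where the columns of V are the eigenvectors.
λ = -3: A - (-3)I = [[4, 2, 0], [-4, -2, 0], [-8, -6, 1]]. v must be orthogonal to every row; (row 1) × (row 3) = [2, -4, -8], so take v_1 = [-1, 2, 4]^T.
λ = -2: A - (-2)I = [[3, 2, 0], [-4, -3, 0], [-8, -6, 0]]. v must be orthogonal to every row; (row 1) × (row 2) = [0, 0, -1], so take v_2 = [0, 0, -1]^T.
λ = -1: A - (-1)I = [[2, 2, 0], [-4, -4, 0], [-8, -6, -1]]. v must be orthogonal to every row; (row 1) × (row 3) = [-2, 2, 4], so take v_3 = [-1, 1, 2]^T.
V = [v_1 v_2 v_3] = [[-1, 0, -1], [2, 0, 1], [4, -1, 2]] has det V = 1, so V^{-1} = adj(V)/det V = [[1, 1, 0], [0, 2, -1], [-2, -1, 0]].
Modal coordinates z(0) = V^{-1} x(0): 1·3 + 1·1 + 0·1 = 4; 0·3 + 2·1 + (-1)·1 = 1; (-2)·3 + (-1)·1 + 0·1 = -7; so z(0) = [4, 1, -7]^T.
x_3(t) = Σ_i (v_i)_3 · z_i(0) · e^{λ_i t} (row 3 of V times the modal terms).
x_3(1.5) = 4·4·e^{-3·1.5} + (-1)·1·e^{-2·1.5} + 2·(-7)·e^{-1·1.5} = 16·0.011109 + (-1)·0.049787 + (-14)·0.223130 = -2.9959.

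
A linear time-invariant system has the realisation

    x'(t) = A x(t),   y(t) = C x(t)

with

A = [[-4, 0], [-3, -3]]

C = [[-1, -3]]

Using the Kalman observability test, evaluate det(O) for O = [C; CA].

30

CA = [[13, 9]]
Observability matrix O = [C; CA] = [[-1, -3], [13, 9]]
det(O) = (-1)·9 - (-3)·13 = -9 - (-39) = 30
Since det(O) ≠ 0, rank(O) = 2 and the system is completely observable.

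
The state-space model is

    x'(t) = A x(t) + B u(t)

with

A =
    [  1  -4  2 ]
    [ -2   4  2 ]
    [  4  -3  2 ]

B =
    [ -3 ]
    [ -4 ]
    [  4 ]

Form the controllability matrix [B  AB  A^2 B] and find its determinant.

4788

AB = [[21], [-2], [8]]
A^2B = [[45], [-34], [106]]
Controllability matrix C = [B  AB  A^2B] = [[-3, 21, 45], [-4, -2, -34], [4, 8, 106]]
Expanding along the first row, det(C) = (-3)·((-2)·106 - (-34)·8) - 21·((-4)·106 - (-34)·4) + 45·((-4)·8 - (-2)·4) = (-3)·60 - 21·(-288) + 45·(-24) = 4788
Since det(C) ≠ 0, rank(C) = 3 and the system is completely controllable.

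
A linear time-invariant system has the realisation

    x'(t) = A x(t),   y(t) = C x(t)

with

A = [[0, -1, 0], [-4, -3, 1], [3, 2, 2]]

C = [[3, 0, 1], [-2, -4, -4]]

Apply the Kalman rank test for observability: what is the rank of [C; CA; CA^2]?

3

CA = [[3, -1, 2], [4, 6, -12]]
CA^2 = [[10, 4, 3], [-60, -46, -18]]
Observability matrix O = [C; CA; CA^2] = [[3, 0, 1], [-2, -4, -4], [3, -1, 2], [4, 6, -12], [10, 4, 3], [-60, -46, -18]]
Take the 3×3 submatrix of O formed by rows 1, 2, 3: [[3, 0, 1], [-2, -4, -4], [3, -1, 2]]. Its determinant is 3·((-4)·2 - (-4)·(-1)) - 0·((-2)·2 - (-4)·3) + 1·((-2)·(-1) - (-4)·3) = 3·(-12) - 0·8 + 1·14 = -22 ≠ 0.
So rank(O) ≥ 3; since O has 3 columns, rank(O) = 3.
rank(O) = 3 = n, so the pair (A, C) is completely observable.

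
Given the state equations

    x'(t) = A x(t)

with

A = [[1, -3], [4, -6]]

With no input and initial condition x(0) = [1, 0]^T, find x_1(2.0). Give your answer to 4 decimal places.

det(sI - A) = s^2 - (tr A)s + det A, with tr A = 1 + (-6) = -5 and det A = 1·(-6) - (-3)·4 = -6 - (-12) = 6.
So p(s) = det(sI - A) = s^2 + 5s + 6.
Factor s^2 + 5s + 6: two numbers with sum -5 and product 6 are -2 and -3, so s^2 + 5s + 6 = (s + 2)(s + 3).
Hence p(s) = (s + 2) (s + 3), with roots -3, -2.
The eigenvalues -3, -2 are distinct and real, so A is diagonalisable and x(t) = e^{At} x(0) = V diag(e^{λ_i t}) V^{-1} x(0), where the columns of V are the eigenvectors.
λ = -3: A - (-3)I = [[4, -3], [4, -3]]. Row 1 gives 4·v1 + (-3)·v2 = 0, so take v_1 = [3, 4]^T.
λ = -2: A - (-2)I = [[3, -3], [4, -4]]. Row 1 gives 3·v1 + (-3)·v2 = 0, so take v_2 = [1, 1]^T.
V = [v_1 v_2] = [[3, 1], [4, 1]] has det V = -1, so V^{-1} = adj(V)/det V = [[-1, 1], [4, -3]].
Modal coordinates z(0) = V^{-1} x(0): (-1)·1 + 1·0 = -1; 4·1 + (-3)·0 = 4; so z(0) = [-1, 4]^T.
x_1(t) = Σ_i (v_i)_1 · z_i(0) · e^{λ_i t} (row 1 of V times the modal terms).
x_1(2.0) = 3·(-1)·e^{-3·2.0} + 1·4·e^{-2·2.0} = (-3)·0.002479 + 4·0.018316 = 0.0658.

0.0658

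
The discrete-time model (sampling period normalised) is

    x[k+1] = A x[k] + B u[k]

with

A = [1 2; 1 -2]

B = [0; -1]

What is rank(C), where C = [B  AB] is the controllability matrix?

2

AB = [[-2], [2]]
Controllability matrix C = [B  AB] = [[0, -2], [-1, 2]]
det(C) = 0·2 - (-2)·(-1) = 0 - 2 = -2 ≠ 0, so rank(C) = 2.
rank(C) = 2 = n, so the pair (A, B) is completely controllable.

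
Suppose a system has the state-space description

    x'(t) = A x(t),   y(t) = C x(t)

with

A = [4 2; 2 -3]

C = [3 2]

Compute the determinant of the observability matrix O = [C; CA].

CA = [[16, 0]]
Observability matrix O = [C; CA] = [[3, 2], [16, 0]]
det(O) = 3·0 - 2·16 = 0 - 32 = -32
Since det(O) ≠ 0, rank(O) = 2 and the system is completely observable.

-32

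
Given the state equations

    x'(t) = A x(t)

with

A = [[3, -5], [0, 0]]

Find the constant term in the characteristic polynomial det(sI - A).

For a 2×2 matrix, det(sI - A) = s^2 - (tr A)s + det A.
tr A = 3, det A = 0.
So p(s) = s^2 - 3s.
The constant term is 0.

0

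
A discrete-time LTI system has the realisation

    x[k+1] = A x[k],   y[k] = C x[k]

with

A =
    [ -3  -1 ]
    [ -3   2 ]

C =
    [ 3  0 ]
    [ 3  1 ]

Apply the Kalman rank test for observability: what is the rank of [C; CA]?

2

CA = [[-9, -3], [-12, -1]]
Observability matrix O = [C; CA] = [[3, 0], [3, 1], [-9, -3], [-12, -1]]
Take the 2×2 submatrix of O formed by rows 1, 2: [[3, 0], [3, 1]]. Its determinant is 3·1 - 0·3 = 3 - 0 = 3 ≠ 0.
So rank(O) ≥ 2; since O has 2 columns, rank(O) = 2.
rank(O) = 2 = n, so the pair (A, C) is completely observable.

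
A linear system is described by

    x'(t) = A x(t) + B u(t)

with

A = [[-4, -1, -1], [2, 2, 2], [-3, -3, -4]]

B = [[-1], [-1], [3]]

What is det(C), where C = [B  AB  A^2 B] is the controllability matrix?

AB = [[2], [2], [-6]]
A^2B = [[-4], [-4], [12]]
Controllability matrix C = [B  AB  A^2B] = [[-1, 2, -4], [-1, 2, -4], [3, -6, 12]]
Expanding along the first row, det(C) = (-1)·(2·12 - (-4)·(-6)) - 2·((-1)·12 - (-4)·3) + (-4)·((-1)·(-6) - 2·3) = (-1)·0 - 2·0 + (-4)·0 = 0
Since det(C) = 0, rank(C) < 3 and the system is not completely controllable.

0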